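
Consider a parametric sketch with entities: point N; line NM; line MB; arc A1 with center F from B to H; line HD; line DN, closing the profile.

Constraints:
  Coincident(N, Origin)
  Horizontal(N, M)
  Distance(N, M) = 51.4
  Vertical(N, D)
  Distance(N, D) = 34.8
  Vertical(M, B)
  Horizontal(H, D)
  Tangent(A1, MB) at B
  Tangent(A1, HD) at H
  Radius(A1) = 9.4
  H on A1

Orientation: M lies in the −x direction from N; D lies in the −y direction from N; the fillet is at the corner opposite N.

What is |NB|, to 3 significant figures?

57.3

N is at the origin; NM is horizontal with |NM| = 51.4 and M on the −x side, so M = (-51.4, 0.00). ND is vertical with |ND| = 34.8 and D on the −y side, so D = (0.00, -34.8). The virtual corner opposite N is at (-51.4, -34.8). A1 meets MB tangentially, so FB is at right angles to MB and since A1 is tangent to HD there, FH ⟂ HD, with radius 9.4, so the center F sits 9.4 in from both sides at F = (-42.0, -25.4). That places the tangent points at B = (-51.4, -25.4) on MB and H = (-42.0, -34.8) on HD. Then |NB| = |B − N| = 57.3.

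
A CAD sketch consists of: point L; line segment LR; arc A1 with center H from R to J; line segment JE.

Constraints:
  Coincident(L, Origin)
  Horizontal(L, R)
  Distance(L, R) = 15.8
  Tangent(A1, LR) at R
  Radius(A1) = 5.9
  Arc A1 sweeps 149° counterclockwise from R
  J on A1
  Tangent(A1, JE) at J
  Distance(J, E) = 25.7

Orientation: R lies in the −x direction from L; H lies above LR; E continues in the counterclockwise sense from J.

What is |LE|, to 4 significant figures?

42.38

On A1, R sits at bearing -90° from H; a 149° counterclockwise sweep puts J at bearing 59°, so J = H + 5.9·(cos 59°, sin 59°) = (-12.76, 10.96). Since A1 is tangent to JE there, HJ ⟂ JE, so JE runs along (−sin 59°, cos 59°); with |JE| = 25.7, E = (-34.79, 24.19). Then |LE| = |E − L| = 42.38.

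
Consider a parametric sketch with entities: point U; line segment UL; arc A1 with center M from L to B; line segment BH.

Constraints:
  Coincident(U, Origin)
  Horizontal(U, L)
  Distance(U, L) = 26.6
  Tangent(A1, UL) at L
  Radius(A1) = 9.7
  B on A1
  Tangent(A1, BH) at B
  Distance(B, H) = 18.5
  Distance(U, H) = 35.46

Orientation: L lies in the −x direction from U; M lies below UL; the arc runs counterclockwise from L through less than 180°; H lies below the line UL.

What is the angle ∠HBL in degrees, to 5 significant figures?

111.62°

Checks: U.y = 0.00, L.y = 0.00 ✓; |MB| = 9.700 ✓; ∠(MB, BH) = 90.00° ✓; |BH| = 18.50 ✓; |UH| = 35.46 ✓.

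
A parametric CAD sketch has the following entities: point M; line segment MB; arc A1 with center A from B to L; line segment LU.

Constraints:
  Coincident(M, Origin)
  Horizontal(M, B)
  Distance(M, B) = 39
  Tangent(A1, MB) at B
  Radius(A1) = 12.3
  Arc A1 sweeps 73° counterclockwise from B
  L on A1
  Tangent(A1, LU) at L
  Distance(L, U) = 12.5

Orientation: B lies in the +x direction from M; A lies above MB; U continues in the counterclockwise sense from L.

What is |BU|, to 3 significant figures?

25.8

M is at the origin; MB is horizontal with |MB| = 39.0 and B on the +x side, so B = (39.0, 0.00). Tangency of A1 to MB means the radius AB is perpendicular to MB, so A = B + (0, 12.3) = (39.0, 12.3). On A1, B sits at bearing -90° from A; a 73° counterclockwise sweep puts L at bearing -17°, so L = A + 12.3·(cos -17°, sin -17°) = (50.8, 8.70). A1 meets LU tangentially, so AL is at right angles to LU, so LU runs along (−sin -17°, cos -17°); with |LU| = 12.5, U = (54.4, 20.7). Then |BU| = |U − B| = 25.8.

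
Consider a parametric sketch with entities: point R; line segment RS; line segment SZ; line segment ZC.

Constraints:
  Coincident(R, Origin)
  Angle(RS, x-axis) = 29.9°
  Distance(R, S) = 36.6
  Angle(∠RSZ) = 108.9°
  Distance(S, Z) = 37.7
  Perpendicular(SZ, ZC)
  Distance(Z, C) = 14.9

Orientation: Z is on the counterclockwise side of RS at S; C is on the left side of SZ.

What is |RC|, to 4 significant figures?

53.34

R is at the origin; RS runs at 29.9° with length 36.6, so S = 36.6·(cos 29.9°, sin 29.9°) = (31.73, 18.24). ∠RSZ = 108.9°, so SZ runs at 29.9° + (180° − 108.9°) = 101.0° from the x-axis; with |SZ| = 37.7, Z = S + 37.7·(cos 101.0°, sin 101.0°) = (24.53, 55.25). The perpendicularity gives ZC at right angles to SZ; with |ZC| = 14.9 on the left of SZ, C = Z + 14.9·(-0.9816, -0.1908) = (9.909, 52.41). Then |RC| = |C − R| = 53.34.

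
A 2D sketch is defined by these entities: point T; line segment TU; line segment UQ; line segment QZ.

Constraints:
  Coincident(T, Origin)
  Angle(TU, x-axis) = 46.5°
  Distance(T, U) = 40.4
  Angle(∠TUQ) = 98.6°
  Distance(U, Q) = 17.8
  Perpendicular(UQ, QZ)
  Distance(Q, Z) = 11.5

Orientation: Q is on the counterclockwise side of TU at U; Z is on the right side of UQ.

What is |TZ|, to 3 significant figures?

56.7

T is at the origin; TU runs at 46.5° with length 40.4, so U = 40.4·(cos 46.5°, sin 46.5°) = (27.8, 29.3). ∠TUQ = 98.6°, so UQ runs at 46.5° + (180° − 98.6°) = 128° from the x-axis; with |UQ| = 17.8, Q = U + 17.8·(cos 128°, sin 128°) = (16.9, 43.4). The perpendicularity gives QZ at right angles to UQ; with |QZ| = 11.5 on the right of UQ, Z = Q + 11.5·(0.789, 0.614) = (25.9, 50.4). Then |TZ| = |Z − T| = 56.7.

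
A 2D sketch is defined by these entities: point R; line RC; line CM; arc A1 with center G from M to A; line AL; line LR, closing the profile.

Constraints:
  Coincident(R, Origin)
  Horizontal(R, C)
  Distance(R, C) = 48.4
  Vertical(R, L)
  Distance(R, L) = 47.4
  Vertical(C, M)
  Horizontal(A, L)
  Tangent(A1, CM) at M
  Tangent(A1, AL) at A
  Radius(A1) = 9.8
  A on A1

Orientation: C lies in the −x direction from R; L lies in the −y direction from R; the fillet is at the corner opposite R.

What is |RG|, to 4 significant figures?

53.89

RL is vertical with |RL| = 47.4 and L on the −y side, so L = (0.000, -47.40). The virtual corner opposite R is at (-48.40, -47.40). A1 meets CM tangentially, so GM is at right angles to CM and since A1 is tangent to AL there, GA ⟂ AL, with radius 9.8, so the center G sits 9.8 in from both sides at G = (-38.60, -37.60). Then |RG| = |G − R| = 53.89.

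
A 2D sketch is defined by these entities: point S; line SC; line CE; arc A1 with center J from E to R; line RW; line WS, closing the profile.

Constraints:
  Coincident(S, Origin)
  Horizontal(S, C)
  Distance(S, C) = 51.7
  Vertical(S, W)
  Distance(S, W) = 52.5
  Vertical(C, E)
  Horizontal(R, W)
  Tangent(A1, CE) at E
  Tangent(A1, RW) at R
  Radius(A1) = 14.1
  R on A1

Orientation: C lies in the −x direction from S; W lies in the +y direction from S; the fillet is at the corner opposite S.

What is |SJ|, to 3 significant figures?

53.7

S and W share the same x with |SW| = 52.5 and W on the +y side, so W = (0.00, 52.5). The virtual corner opposite S is at (-51.7, 52.5). Tangency of A1 to CE means the radius JE is perpendicular to CE and since A1 is tangent to RW there, JR ⟂ RW, with radius 14.1, so the center J sits 14.1 in from both sides at J = (-37.6, 38.4). Then |SJ| = |J − S| = 53.7.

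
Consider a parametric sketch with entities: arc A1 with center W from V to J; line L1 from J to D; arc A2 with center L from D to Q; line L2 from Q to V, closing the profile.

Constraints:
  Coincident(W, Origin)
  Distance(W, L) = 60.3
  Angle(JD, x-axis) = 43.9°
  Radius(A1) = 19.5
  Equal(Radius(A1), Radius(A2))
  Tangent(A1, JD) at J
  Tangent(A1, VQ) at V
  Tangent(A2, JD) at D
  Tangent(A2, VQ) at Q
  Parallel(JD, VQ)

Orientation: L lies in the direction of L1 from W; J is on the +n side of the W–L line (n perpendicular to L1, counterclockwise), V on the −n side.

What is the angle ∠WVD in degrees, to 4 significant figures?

57.11°

Tangency of A1 to both parallel lines with radius 19.5 puts J and V at W ± 19.5·n: J = (-13.52, 14.05), V = (13.52, -14.05). Equal radii place D and Q the same way about L: D = L + 19.5·n = (29.93, 55.86), Q = L − 19.5·n = (56.97, 27.76). Then cos ∠WVD = VW·VD / (|VW||VD|), giving 57.11°.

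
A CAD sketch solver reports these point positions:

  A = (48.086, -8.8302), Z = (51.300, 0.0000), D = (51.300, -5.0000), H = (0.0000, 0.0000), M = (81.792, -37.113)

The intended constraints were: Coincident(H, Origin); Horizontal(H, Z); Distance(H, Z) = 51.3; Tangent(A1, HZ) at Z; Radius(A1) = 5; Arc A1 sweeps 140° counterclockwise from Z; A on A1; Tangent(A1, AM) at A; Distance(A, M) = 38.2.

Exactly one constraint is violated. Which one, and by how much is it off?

Distance(A, M) = 38.2 — off by 5.80.

H = (0.00, 0.00) ✓; H.y = 0.00, Z.y = 0.00 ✓; |HZ| = 51.30 ✓; ∠(DZ, ZH) = 90.00° ✓; |DZ| = 5.000 ✓; bearing(D→A) − bearing(D→Z) = 140.0° ✓; |DA| = 5.000 ✓; ∠(DA, AM) = 90.00° ✓; |AM| = 44.00 ✗.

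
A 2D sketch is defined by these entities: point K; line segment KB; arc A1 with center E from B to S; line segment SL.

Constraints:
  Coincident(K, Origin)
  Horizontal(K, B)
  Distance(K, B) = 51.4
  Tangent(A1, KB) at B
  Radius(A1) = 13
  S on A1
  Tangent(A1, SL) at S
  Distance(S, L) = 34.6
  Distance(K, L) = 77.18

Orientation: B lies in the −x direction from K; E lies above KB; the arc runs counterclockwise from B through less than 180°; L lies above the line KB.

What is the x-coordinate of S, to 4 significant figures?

-40.55

K is at the origin; KB is horizontal with |KB| = 51.4 and B on the −x side, so B = (-51.40, 0.000). Tangency of A1 to KB means the radius EB is perpendicular to KB, so E = B + (0, 13) = (-51.40, 13.00). Since ES ⟂ SL (tangency), |EL| = √(13.0² + 34.6²) = 36.96 regardless of where S sits on A1. So L lies on both circle(K, 77.18) and circle(E, 36.96); the above-KB intersection is L = (-59.60, 49.04). S is the foot of the tangent from L: S = (-40.55, 20.16).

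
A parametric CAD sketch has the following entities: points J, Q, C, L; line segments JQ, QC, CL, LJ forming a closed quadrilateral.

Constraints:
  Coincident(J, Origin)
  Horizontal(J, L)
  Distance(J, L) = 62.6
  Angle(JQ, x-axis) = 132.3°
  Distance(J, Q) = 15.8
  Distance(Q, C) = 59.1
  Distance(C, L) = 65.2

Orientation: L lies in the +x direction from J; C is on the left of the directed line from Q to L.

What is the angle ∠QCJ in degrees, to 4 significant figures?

14.51°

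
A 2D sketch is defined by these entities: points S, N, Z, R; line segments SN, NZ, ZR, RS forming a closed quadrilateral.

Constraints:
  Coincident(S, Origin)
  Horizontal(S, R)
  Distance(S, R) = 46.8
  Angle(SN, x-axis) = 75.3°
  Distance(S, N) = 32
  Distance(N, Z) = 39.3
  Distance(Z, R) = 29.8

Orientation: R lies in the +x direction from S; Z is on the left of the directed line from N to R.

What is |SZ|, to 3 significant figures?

56.0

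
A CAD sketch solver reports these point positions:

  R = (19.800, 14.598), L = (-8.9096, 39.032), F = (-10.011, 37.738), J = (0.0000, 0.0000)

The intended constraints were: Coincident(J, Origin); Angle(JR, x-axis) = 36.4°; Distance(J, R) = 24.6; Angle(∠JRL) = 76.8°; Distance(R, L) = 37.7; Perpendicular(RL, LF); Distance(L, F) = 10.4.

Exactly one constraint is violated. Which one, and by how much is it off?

Distance(L, F) = 10.4 — off by 8.70.

J = (0.00, 0.00) ✓; JR at 36.40° ✓; |JR| = 24.60 ✓; ∠JRL = 76.80° ✓; |RL| = 37.70 ✓; ∠(RL, LF) = 90.00° ✓; |LF| = 1.699 ✗.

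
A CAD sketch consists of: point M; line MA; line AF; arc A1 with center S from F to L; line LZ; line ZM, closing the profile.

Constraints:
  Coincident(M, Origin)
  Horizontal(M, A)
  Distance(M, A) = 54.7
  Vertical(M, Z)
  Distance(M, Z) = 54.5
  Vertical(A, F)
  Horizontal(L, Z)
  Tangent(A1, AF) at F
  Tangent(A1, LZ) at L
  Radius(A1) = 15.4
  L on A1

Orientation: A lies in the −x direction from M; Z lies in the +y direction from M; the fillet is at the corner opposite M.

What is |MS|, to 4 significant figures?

55.44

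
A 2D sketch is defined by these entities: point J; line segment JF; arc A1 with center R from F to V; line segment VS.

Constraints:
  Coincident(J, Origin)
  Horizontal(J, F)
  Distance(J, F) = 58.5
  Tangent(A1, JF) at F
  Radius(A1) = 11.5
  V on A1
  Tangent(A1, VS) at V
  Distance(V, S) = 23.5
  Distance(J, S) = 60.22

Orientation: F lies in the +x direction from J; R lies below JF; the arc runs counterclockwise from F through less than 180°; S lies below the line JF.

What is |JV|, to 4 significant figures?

48.59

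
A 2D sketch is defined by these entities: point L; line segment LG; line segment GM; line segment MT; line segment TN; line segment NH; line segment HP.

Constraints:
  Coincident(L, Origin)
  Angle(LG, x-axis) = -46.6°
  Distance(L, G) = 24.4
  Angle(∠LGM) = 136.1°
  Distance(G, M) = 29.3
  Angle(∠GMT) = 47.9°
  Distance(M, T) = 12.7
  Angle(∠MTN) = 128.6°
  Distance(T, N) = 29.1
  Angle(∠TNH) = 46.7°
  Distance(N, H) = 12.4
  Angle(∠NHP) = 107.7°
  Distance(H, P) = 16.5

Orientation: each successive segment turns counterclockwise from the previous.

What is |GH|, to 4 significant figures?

1.147

L is at the origin; LG runs at -46.6° with length 24.4, so G = (16.76, -17.73). ∠LGM = 136.1° gives GM at -2.700° from the x-axis; with |GM| = 29.3, M = (46.03, -19.11). ∠GMT = 47.9° gives MT at 129.4° from the x-axis; with |MT| = 12.7, T = (37.97, -9.295). ∠MTN = 128.6° gives TN at -179.2° from the x-axis; with |TN| = 29.1, N = (8.874, -9.701). ∠TNH = 46.7° gives NH at -45.90° from the x-axis; with |NH| = 12.4, H = (17.50, -18.61). Then |GH| = |H − G| = 1.147.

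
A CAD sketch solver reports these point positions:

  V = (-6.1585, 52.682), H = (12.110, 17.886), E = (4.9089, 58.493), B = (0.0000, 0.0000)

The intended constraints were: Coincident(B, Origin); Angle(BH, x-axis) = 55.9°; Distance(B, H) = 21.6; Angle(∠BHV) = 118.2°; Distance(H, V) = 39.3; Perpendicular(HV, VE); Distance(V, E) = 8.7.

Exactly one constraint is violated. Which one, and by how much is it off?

Distance(V, E) = 8.7 — off by 3.80.

B = (0.00, 0.00) ✓; BH at 55.90° ✓; |BH| = 21.60 ✓; ∠BHV = 118.2° ✓; |HV| = 39.30 ✓; ∠(HV, VE) = 90.00° ✓; |VE| = 12.50 ✗.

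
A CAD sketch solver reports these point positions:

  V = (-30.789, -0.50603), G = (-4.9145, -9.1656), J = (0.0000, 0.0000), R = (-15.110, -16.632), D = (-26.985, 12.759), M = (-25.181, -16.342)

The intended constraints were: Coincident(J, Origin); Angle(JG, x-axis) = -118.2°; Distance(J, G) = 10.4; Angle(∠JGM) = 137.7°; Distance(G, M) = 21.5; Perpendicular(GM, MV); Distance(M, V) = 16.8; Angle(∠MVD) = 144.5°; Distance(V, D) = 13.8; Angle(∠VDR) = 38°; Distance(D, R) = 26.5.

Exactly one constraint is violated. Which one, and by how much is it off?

Distance(D, R) = 26.5 — off by 5.20.

J = (0.00, 0.00) ✓; JG at -118.2° ✓; |JG| = 10.40 ✓; ∠JGM = 137.7° ✓; |GM| = 21.50 ✓; ∠(GM, MV) = 90.00° ✓; |MV| = 16.80 ✓; ∠MVD = 144.5° ✓; |VD| = 13.80 ✓; ∠VDR = 38.00° ✓; |DR| = 31.70 ✗.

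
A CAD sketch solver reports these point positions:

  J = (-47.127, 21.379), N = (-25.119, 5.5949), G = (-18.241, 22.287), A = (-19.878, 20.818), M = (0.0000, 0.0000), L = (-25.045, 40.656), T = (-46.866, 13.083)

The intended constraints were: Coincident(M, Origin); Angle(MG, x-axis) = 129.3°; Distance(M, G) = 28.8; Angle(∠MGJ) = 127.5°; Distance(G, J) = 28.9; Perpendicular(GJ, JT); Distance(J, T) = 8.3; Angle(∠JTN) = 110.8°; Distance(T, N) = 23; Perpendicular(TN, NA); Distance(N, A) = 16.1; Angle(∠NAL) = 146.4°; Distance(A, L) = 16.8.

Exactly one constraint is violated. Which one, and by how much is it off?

Distance(A, L) = 16.8 — off by 3.70.

M = (0.00, 0.00) ✓; MG at 129.3° ✓; |MG| = 28.80 ✓; ∠MGJ = 127.5° ✓; |GJ| = 28.90 ✓; ∠(GJ, JT) = 90.00° ✓; |JT| = 8.300 ✓; ∠JTN = 110.8° ✓; |TN| = 23.00 ✓; ∠(TN, NA) = 90.00° ✓; |NA| = 16.10 ✓; ∠NAL = 146.4° ✓; |AL| = 20.50 ✗.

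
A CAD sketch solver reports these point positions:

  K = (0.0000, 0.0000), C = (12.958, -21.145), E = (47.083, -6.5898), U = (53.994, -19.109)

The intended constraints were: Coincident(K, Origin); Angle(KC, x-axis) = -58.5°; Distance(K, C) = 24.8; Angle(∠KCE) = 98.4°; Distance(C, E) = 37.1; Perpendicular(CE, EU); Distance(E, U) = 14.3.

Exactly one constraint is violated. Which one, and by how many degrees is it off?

Perpendicular(CE, EU) — off by 5.80°.

K = (0.00, 0.00) ✓; KC at -58.50° ✓; |KC| = 24.80 ✓; ∠KCE = 98.40° ✓; |CE| = 37.10 ✓; ∠(CE, EU) = 84.20° ✗; |EU| = 14.30 ✓.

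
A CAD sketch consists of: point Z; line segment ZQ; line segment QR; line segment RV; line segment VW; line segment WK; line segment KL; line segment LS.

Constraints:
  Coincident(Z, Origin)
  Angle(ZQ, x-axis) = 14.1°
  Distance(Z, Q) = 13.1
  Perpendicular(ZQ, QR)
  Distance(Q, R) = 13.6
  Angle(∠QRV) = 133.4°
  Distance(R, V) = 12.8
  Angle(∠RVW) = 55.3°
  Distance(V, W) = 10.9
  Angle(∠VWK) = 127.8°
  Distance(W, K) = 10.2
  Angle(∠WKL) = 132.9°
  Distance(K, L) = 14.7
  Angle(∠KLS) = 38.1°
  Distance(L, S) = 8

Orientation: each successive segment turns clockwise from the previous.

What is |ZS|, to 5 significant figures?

19.814

Z is at the origin; ZQ runs at 14.1° with length 13.1, so Q = (12.705, 3.1914). ZQ ⟂ QR, so QR runs at -75.900°; with |QR| = 13.6, R = (16.018, -9.9989). ∠QRV = 133.4° gives RV at -122.50° from the x-axis; with |RV| = 12.8, V = (9.1411, -20.794). ∠RVW = 55.3° gives VW at 112.80° from the x-axis; with |VW| = 10.9, W = (4.9171, -10.746). ∠VWK = 127.8° gives WK at 60.600° from the x-axis; with |WK| = 10.2, K = (9.9244, -1.8596). ∠WKL = 132.9° gives KL at 13.500° from the x-axis; with |KL| = 14.7, L = (24.218, 1.5720). ∠KLS = 38.1° gives LS at -128.40° from the x-axis; with |LS| = 8.0, S = (19.249, -4.6975). Then |ZS| = |S − Z| = 19.814.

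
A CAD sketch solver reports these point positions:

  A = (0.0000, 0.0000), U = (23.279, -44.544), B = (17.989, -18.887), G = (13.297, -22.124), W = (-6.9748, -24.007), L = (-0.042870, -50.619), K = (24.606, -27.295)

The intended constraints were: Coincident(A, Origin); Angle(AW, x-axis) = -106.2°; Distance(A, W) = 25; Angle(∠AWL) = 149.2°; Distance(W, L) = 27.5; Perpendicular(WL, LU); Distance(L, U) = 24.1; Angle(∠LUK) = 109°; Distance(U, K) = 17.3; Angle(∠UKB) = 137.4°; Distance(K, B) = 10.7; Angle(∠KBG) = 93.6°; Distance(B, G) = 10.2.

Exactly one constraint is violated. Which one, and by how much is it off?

Distance(B, G) = 10.2 — off by 4.50.

A = (0.00, 0.00) ✓; AW at -106.2° ✓; |AW| = 25.00 ✓; ∠AWL = 149.2° ✓; |WL| = 27.50 ✓; ∠(WL, LU) = 90.00° ✓; |LU| = 24.10 ✓; ∠LUK = 109.0° ✓; |UK| = 17.30 ✓; ∠UKB = 137.4° ✓; |KB| = 10.70 ✓; ∠KBG = 93.60° ✓; |BG| = 5.700 ✗.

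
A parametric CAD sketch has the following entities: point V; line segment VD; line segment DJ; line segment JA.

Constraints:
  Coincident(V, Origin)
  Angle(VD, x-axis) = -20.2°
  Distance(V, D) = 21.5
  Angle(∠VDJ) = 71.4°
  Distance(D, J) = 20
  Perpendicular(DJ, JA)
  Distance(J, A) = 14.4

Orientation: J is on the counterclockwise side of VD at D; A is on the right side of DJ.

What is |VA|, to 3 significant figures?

37.2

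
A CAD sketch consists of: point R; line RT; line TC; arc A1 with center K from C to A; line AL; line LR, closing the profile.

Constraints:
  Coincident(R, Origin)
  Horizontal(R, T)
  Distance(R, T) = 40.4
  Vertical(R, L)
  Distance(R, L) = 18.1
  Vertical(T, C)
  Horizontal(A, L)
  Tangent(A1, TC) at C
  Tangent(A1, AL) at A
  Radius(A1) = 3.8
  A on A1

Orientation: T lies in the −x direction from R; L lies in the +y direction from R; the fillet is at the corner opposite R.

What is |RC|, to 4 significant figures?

42.86

R is at the origin; RT is horizontal with |RT| = 40.4 and T on the −x side, so T = (-40.40, 0.000). R and L share the same x with |RL| = 18.1 and L on the +y side, so L = (0.000, 18.10). The virtual corner opposite R is at (-40.40, 18.10). Tangency of A1 to TC means the radius KC is perpendicular to TC and since A1 is tangent to AL there, KA ⟂ AL, with radius 3.8, so the center K sits 3.8 in from both sides at K = (-36.60, 14.30). That places the tangent points at C = (-40.40, 14.30) on TC and A = (-36.60, 18.10) on AL. Then |RC| = |C − R| = 42.86.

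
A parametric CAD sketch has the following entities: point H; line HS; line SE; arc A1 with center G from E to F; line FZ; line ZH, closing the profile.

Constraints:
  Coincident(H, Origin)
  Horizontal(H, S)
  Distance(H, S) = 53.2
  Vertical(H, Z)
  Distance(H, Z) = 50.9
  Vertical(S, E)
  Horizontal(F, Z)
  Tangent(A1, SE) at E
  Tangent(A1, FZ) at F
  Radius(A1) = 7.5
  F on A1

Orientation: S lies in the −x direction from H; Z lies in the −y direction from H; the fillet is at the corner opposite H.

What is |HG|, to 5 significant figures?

63.024

H is at the origin; HS is horizontal with |HS| = 53.2 and S on the −x side, so S = (-53.200, 0.0000). HZ is vertical with |HZ| = 50.9 and Z on the −y side, so Z = (0.0000, -50.900). The virtual corner opposite H is at (-53.200, -50.900). Since A1 is tangent to SE there, GE ⟂ SE and the tangent condition forces GF to be normal to FZ, with radius 7.5, so the center G sits 7.5 in from both sides at G = (-45.700, -43.400). Then |HG| = |G − H| = 63.024.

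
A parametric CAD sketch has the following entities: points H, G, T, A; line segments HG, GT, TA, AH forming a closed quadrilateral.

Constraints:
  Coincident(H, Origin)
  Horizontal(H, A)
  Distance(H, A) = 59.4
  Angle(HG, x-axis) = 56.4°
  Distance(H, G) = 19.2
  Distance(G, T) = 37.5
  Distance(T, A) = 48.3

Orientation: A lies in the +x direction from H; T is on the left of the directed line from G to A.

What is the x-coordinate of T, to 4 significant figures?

36.91

Checks: |GT| = 37.50 ✓; |TA| = 48.30 ✓.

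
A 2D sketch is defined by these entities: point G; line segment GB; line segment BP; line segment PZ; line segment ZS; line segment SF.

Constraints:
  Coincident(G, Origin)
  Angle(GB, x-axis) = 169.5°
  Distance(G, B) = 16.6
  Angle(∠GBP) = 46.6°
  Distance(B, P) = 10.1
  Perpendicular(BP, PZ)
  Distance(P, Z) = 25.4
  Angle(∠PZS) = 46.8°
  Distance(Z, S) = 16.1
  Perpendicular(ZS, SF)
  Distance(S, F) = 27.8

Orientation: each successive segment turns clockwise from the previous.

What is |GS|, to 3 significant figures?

13.2

G is at the origin; GB runs at 169.5° with length 16.6, so B = (-16.3, 3.03). ∠GBP = 46.6° gives BP at 36.1° from the x-axis; with |BP| = 10.1, P = (-8.16, 8.98). BP is perpendicular to PZ, so PZ runs at -53.9°; with |PZ| = 25.4, Z = (6.80, -11.5). ∠PZS = 46.8° gives ZS at 173° from the x-axis; with |ZS| = 16.1, S = (-9.17, -9.56). Then |GS| = |S − G| = 13.2.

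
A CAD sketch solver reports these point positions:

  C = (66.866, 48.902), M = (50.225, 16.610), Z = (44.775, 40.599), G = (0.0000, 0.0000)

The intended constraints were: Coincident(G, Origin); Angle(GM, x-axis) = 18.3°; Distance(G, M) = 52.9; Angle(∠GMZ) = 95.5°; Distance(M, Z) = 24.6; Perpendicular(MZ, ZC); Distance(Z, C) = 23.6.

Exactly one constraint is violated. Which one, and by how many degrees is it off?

Perpendicular(MZ, ZC) — off by 7.80°.

G = (0.00, 0.00) ✓; GM at 18.30° ✓; |GM| = 52.90 ✓; ∠GMZ = 95.50° ✓; |MZ| = 24.60 ✓; ∠(MZ, ZC) = 82.20° ✗; |ZC| = 23.60 ✓.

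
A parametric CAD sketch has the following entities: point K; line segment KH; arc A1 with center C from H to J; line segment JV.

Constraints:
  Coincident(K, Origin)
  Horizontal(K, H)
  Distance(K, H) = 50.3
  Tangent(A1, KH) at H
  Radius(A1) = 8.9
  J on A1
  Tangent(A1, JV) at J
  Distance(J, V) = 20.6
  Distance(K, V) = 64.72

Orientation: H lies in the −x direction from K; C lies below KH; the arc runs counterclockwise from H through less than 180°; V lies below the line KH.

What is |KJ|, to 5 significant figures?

59.957

K is at the origin; KH is horizontal with |KH| = 50.3 and H on the −x side, so H = (-50.300, 0.0000). Since A1 is tangent to KH there, CH ⟂ KH, so C = H + (0, -8.9) = (-50.300, -8.9000). Since CJ ⟂ JV (tangency), |CV| = √(8.9² + 20.6²) = 22.440 regardless of where J sits on A1. So V lies on both circle(K, 64.72) and circle(C, 22.440); the below-KH intersection is V = (-57.217, -30.248). J is the foot of the tangent from V: J = (-59.160, -9.7397).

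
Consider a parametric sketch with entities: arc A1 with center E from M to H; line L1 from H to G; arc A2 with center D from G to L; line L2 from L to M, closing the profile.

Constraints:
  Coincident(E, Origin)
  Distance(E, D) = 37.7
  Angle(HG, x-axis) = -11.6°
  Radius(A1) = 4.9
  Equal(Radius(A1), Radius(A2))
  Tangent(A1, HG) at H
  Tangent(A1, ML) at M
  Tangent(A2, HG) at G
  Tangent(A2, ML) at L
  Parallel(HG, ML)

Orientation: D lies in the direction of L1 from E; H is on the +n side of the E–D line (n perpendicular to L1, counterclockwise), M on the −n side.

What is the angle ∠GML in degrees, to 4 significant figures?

14.57°

The slot axis is L1's direction at -11.6°, so u = (cos -11.6°, sin -11.6°) = (0.9796, -0.2011) and n = (−sin -11.6°, cos -11.6°) = (0.2011, 0.9796). E is at the origin and D lies 37.7 along u from E, so D = 37.7·u = (36.93, -7.581). Tangency of A1 to both parallel lines with radius 4.9 puts H and M at E ± 4.9·n: H = (0.9853, 4.800), M = (-0.9853, -4.800). Equal radii place G and L the same way about D: G = D + 4.9·n = (37.92, -2.781), L = D − 4.9·n = (35.94, -12.38). Then cos ∠GML = MG·ML / (|MG||ML|), giving 14.57°.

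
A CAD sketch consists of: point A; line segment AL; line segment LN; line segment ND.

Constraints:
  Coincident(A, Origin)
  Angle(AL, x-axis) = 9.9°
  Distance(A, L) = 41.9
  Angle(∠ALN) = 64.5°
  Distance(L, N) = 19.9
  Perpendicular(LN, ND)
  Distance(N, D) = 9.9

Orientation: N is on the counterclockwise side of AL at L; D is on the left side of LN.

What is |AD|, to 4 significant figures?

27.98

∠ALN = 64.5°, so LN runs at 9.9° + (180° − 64.5°) = 125.4° from the x-axis; with |LN| = 19.9, N = L + 19.9·(cos 125.4°, sin 125.4°) = (29.75, 23.42). LN is perpendicular to ND; with |ND| = 9.9 on the left of LN, D = N + 9.9·(-0.8151, -0.5793) = (21.68, 17.69). Then |AD| = |D − A| = 27.98.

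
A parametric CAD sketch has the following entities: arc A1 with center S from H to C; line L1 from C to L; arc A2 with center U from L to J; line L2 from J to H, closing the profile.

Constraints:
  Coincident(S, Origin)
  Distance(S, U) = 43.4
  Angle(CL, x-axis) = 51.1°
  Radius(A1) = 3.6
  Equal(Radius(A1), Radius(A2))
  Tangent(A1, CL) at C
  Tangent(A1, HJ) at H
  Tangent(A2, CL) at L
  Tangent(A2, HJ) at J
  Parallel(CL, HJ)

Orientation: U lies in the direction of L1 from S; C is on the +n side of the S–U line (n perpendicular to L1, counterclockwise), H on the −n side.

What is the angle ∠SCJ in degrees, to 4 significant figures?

80.58°

Tangency of A1 to both parallel lines with radius 3.6 puts C and H at S ± 3.6·n: C = (-2.802, 2.261), H = (2.802, -2.261). Equal radii place L and J the same way about U: L = U + 3.6·n = (24.45, 36.04), J = U − 3.6·n = (30.06, 31.52). Then cos ∠SCJ = CS·CJ / (|CS||CJ|), giving 80.58°.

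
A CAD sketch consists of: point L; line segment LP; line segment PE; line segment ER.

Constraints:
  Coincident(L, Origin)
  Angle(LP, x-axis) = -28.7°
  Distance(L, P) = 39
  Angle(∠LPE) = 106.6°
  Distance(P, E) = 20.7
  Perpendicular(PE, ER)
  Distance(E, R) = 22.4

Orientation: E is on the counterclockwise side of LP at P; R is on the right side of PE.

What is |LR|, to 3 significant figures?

67.7

∠LPE = 106.6°, so PE runs at -28.7° + (180° − 106.6°) = 44.7° from the x-axis; with |PE| = 20.7, E = P + 20.7·(cos 44.7°, sin 44.7°) = (48.9, -4.17). PE ⟂ ER; with |ER| = 22.4 on the right of PE, R = E + 22.4·(0.703, -0.711) = (64.7, -20.1). Then |LR| = |R − L| = 67.7.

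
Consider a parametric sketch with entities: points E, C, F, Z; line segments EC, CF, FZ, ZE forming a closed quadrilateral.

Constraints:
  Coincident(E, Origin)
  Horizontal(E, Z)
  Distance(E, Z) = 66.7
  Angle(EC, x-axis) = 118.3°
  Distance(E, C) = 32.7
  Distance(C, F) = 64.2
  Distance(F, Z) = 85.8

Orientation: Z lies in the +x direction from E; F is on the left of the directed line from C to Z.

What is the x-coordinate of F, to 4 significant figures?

27.60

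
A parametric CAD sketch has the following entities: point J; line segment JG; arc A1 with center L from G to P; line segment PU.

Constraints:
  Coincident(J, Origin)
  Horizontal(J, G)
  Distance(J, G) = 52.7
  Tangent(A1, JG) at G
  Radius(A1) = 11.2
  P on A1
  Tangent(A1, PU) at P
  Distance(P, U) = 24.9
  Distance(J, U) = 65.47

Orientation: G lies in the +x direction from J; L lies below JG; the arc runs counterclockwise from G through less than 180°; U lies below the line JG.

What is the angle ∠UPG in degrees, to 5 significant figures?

122.63°

Checks: |LP| = 11.20 ✓; ∠(LP, PU) = 90.00° ✓; |PU| = 24.90 ✓; |JU| = 65.47 ✓.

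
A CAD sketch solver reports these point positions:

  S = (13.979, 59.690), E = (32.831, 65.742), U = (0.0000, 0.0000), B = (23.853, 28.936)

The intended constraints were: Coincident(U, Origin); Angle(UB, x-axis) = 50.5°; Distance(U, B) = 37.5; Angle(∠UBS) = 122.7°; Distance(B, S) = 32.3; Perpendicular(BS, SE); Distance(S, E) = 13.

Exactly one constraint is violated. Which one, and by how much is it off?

Distance(S, E) = 13 — off by 6.80.

U = (0.00, 0.00) ✓; UB at 50.50° ✓; |UB| = 37.50 ✓; ∠UBS = 122.7° ✓; |BS| = 32.30 ✓; ∠(BS, SE) = 90.00° ✓; |SE| = 19.80 ✗.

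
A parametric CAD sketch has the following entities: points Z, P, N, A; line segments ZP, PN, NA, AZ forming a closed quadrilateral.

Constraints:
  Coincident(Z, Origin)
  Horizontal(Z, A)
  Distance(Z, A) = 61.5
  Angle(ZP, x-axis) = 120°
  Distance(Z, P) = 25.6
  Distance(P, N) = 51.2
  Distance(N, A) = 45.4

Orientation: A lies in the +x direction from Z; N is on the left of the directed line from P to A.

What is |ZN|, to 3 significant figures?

52.1

Z is at the origin; Z and A share the same y with |ZA| = 61.5 and A in +x, so A = (61.5, 0). ZP runs at 120.0° with |ZP| = 25.6, so P = (-12.8, 22.2). N is determined by |PN| = 51.2 and |NA| = 45.4 together: it lies at the intersection of circle(P, 51.2) and circle(A, 45.4). With |PA| = 77.5, the foot of the radical line on PA is 42.4 from P and the perpendicular offset is √(51.2² − 42.4²) = 28.7. Taking the left-of-PA solution: N = (36.0, 37.6).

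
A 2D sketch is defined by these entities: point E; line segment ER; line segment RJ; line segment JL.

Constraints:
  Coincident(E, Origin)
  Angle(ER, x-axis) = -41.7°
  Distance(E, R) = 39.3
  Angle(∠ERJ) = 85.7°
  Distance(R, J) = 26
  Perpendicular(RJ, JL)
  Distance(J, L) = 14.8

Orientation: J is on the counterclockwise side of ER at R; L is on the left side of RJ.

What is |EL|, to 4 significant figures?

33.56

∠ERJ = 85.7°, so RJ runs at -41.7° + (180° − 85.7°) = 52.60° from the x-axis; with |RJ| = 26.0, J = R + 26.0·(cos 52.60°, sin 52.60°) = (45.13, -5.489). The perpendicularity gives JL at right angles to RJ; with |JL| = 14.8 on the left of RJ, L = J + 14.8·(-0.7944, 0.6074) = (33.38, 3.500). Then |EL| = |L − E| = 33.56.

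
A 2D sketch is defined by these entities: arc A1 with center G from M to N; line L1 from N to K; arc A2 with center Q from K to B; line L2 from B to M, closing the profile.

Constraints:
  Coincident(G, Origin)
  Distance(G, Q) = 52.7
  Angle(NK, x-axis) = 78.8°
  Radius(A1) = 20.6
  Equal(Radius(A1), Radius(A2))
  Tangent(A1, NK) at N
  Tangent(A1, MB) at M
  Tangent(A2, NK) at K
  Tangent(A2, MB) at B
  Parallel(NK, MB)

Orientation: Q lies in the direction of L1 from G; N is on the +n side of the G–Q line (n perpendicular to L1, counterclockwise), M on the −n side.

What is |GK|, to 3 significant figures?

56.6

The slot axis is L1's direction at 78.8°, so u = (cos 78.8°, sin 78.8°) = (0.194, 0.981) and n = (−sin 78.8°, cos 78.8°) = (-0.981, 0.194). G is at the origin and Q lies 52.7 along u from G, so Q = 52.7·u = (10.2, 51.7). Tangency of A1 to both parallel lines with radius 20.6 puts N and M at G ± 20.6·n: N = (-20.2, 4.00), M = (20.2, -4.00). Equal radii place K and B the same way about Q: K = Q + 20.6·n = (-9.97, 55.7), B = Q − 20.6·n = (30.4, 47.7). Then |GK| = |K − G| = 56.6.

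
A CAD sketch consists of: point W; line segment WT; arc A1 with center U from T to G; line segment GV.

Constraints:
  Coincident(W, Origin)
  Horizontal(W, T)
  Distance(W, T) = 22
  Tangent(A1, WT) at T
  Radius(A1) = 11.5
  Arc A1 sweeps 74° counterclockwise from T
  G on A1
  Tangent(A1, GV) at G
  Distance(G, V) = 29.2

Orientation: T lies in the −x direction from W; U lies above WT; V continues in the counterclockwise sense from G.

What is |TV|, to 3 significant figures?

41.1

W is at the origin; WT is horizontal with |WT| = 22.0 and T on the −x side, so T = (-22.0, 0.00). Since A1 is tangent to WT there, UT ⟂ WT, so U = T + (0, 11.5) = (-22.0, 11.5). On A1, T sits at bearing -90° from U; a 74° counterclockwise sweep puts G at bearing -16°, so G = U + 11.5·(cos -16°, sin -16°) = (-10.9, 8.33). Since A1 is tangent to GV there, UG ⟂ GV, so GV runs along (−sin -16°, cos -16°); with |GV| = 29.2, V = (-2.90, 36.4). Then |TV| = |V − T| = 41.1.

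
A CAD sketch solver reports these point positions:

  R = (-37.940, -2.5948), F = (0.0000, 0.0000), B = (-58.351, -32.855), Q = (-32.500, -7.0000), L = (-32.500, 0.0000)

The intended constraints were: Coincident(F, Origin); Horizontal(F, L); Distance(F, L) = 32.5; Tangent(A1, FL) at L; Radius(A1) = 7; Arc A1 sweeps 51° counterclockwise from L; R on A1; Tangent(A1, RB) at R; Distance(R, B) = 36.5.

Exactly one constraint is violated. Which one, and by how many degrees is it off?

Tangent(A1, RB) at R — off by 5.00°.

F = (0.00, 0.00) ✓; F.y = 0.00, L.y = 0.00 ✓; |FL| = 32.50 ✓; ∠(QL, LF) = 90.00° ✓; |QL| = 7.000 ✓; bearing(Q→R) − bearing(Q→L) = 51.00° ✓; |QR| = 7.000 ✓; ∠(QR, RB) = 85.00° ✗; |RB| = 36.50 ✓.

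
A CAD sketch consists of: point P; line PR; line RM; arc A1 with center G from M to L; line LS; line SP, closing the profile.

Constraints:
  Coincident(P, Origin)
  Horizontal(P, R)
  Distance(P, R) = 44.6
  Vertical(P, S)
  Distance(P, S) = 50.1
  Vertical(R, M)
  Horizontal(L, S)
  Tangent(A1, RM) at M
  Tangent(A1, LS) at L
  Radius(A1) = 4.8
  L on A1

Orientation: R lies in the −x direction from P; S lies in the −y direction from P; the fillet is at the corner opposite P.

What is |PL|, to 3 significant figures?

64.0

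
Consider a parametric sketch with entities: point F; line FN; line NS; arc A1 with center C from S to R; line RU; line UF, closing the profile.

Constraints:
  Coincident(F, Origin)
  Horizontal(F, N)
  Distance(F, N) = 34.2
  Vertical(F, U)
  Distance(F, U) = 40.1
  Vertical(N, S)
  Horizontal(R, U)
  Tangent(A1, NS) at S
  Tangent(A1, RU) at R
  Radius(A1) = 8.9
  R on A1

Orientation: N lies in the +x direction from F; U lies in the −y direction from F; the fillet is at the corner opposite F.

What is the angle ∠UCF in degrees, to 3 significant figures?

70.3°

FU is vertical with |FU| = 40.1 and U on the −y side, so U = (0.00, -40.1). The virtual corner opposite F is at (34.2, -40.1). A1 meets NS tangentially, so CS is at right angles to NS and tangency of A1 to RU means the radius CR is perpendicular to RU, with radius 8.9, so the center C sits 8.9 in from both sides at C = (25.3, -31.2). Then cos ∠UCF = CU·CF / (|CU||CF|), giving 70.3°.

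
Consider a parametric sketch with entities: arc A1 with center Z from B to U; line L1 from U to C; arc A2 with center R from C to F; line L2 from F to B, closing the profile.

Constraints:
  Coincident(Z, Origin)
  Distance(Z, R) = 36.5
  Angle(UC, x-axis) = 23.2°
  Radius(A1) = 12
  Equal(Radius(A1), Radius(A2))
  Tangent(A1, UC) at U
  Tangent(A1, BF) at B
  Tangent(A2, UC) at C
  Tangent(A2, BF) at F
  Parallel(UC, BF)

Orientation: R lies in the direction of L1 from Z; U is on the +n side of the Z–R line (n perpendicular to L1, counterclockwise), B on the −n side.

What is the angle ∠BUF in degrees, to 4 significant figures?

56.67°

The slot axis is L1's direction at 23.2°, so u = (cos 23.2°, sin 23.2°) = (0.9191, 0.3939) and n = (−sin 23.2°, cos 23.2°) = (-0.3939, 0.9191). Z is at the origin and R lies 36.5 along u from Z, so R = 36.5·u = (33.55, 14.38). Tangency of A1 to both parallel lines with radius 12.0 puts U and B at Z ± 12.0·n: U = (-4.727, 11.03), B = (4.727, -11.03). Equal radii place C and F the same way about R: C = R + 12.0·n = (28.82, 25.41), F = R − 12.0·n = (38.28, 3.349). Then cos ∠BUF = UB·UF / (|UB||UF|), giving 56.67°.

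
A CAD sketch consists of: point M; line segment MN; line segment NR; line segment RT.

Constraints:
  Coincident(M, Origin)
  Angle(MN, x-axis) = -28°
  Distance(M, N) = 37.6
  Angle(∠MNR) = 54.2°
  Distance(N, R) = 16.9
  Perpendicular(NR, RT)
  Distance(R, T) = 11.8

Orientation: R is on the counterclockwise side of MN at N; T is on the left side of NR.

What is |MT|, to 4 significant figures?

19.38

∠MNR = 54.2°, so NR runs at -28.0° + (180° − 54.2°) = 97.80° from the x-axis; with |NR| = 16.9, R = N + 16.9·(cos 97.80°, sin 97.80°) = (30.91, -0.9085). The perpendicularity gives RT at right angles to NR; with |RT| = 11.8 on the left of NR, T = R + 11.8·(-0.9907, -0.1357) = (19.21, -2.510). Then |MT| = |T − M| = 19.38.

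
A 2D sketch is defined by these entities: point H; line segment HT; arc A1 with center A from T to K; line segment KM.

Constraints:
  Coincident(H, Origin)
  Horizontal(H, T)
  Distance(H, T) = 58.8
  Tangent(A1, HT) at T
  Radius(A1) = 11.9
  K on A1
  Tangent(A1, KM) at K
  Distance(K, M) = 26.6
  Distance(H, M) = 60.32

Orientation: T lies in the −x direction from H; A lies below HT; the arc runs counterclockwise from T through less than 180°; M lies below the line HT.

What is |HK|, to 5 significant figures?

69.811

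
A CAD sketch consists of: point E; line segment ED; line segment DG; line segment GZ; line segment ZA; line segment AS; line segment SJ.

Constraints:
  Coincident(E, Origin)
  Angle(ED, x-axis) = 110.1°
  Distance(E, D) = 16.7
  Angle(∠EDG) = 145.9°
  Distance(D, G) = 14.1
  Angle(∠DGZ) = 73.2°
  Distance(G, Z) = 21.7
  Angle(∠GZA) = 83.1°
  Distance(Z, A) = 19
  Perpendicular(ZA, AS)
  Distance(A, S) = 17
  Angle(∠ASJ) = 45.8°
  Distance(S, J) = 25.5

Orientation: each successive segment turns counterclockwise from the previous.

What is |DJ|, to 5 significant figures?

22.279

E is at the origin; ED runs at 110.1° with length 16.7, so D = (-5.7391, 15.683). ∠EDG = 145.9° gives DG at 144.20° from the x-axis; with |DG| = 14.1, G = (-17.175, 23.931). ∠DGZ = 73.2° gives GZ at -109.00° from the x-axis; with |GZ| = 21.7, Z = (-24.240, 3.4130). ∠GZA = 83.1° gives ZA at -12.100° from the x-axis; with |ZA| = 19.0, A = (-5.6621, -0.56973). ZA is perpendicular to AS, so AS runs at 77.900°; with |AS| = 17.0, S = (-2.0985, 16.053). ∠ASJ = 45.8° gives SJ at -147.90° from the x-axis; with |SJ| = 25.5, J = (-23.700, 2.5019). Then |DJ| = |J − D| = 22.279.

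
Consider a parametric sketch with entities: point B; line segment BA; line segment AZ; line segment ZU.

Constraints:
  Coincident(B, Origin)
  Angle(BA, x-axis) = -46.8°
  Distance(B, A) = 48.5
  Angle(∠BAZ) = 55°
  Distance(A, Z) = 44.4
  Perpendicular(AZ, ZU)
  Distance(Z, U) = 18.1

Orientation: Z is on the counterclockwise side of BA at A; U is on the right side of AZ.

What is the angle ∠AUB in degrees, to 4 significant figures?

51.82°

B is at the origin; BA runs at -46.8° with length 48.5, so A = 48.5·(cos -46.8°, sin -46.8°) = (33.20, -35.35). ∠BAZ = 55.0°, so AZ runs at -46.8° + (180° − 55.0°) = 78.20° from the x-axis; with |AZ| = 44.4, Z = A + 44.4·(cos 78.20°, sin 78.20°) = (42.28, 8.107). AZ is perpendicular to ZU; with |ZU| = 18.1 on the right of AZ, U = Z + 18.1·(0.9789, -0.2045) = (60.00, 4.405). Then cos ∠AUB = UA·UB / (|UA||UB|), giving 51.82°.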